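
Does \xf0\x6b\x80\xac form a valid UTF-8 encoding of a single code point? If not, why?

Leading byte 0xF0 = 11110000 → 4-byte form.
Byte 2 is 0x6B = 01101011, which is not 10xxxxxx — expected a continuation byte.

invalid (non-continuation byte where continuation expected)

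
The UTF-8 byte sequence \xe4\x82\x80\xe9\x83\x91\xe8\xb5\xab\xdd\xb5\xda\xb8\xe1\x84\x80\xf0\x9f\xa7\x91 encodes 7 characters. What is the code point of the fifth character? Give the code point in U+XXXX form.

U+06B8

Offset 0: leading byte 0xE4 = 11100100 → 3-byte char #1 = E4 82 80.
Offset 3: leading byte 0xE9 = 11101001 → 3-byte char #2 = E9 83 91.
Offset 6: leading byte 0xE8 = 11101000 → 3-byte char #3 = E8 B5 AB.
Offset 9: leading byte 0xDD = 11011101 → 2-byte char #4 = DD B5.
Offset 11: leading byte 0xDA = 11011010 → 2-byte char #5 = DA B8.
Leading byte 0xDA = 11011010 matches 110xxxxx → 2-byte sequence.
Byte 1: 0xDA = 11011010, payload 11010 (5 bits).
Byte 2: 0xB8 = 10111000 (10xxxxxx ✓), payload 111000.
Concatenate: 11010111000 = 0x6B8 (11 bits → U+06B8).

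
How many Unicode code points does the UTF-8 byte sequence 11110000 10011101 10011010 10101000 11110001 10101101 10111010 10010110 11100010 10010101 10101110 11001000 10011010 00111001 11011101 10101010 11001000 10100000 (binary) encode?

7

Byte at offset 0: 0xF0 = 11110000 → 4-byte char (#1). Advance 4.
Byte at offset 4: 0xF1 = 11110001 → 4-byte char (#2). Advance 4.
Byte at offset 8: 0xE2 = 11100010 → 3-byte char (#3). Advance 3.
Byte at offset 11: 0xC8 = 11001000 → 2-byte char (#4). Advance 2.
Byte at offset 13: 0x39 = 00111001 → 1-byte char (#5). Advance 1.
Byte at offset 14: 0xDD = 11011101 → 2-byte char (#6). Advance 2.
Byte at offset 16: 0xC8 = 11001000 → 2-byte char (#7). Advance 2.
Reached end at offset 18 after 7 code points.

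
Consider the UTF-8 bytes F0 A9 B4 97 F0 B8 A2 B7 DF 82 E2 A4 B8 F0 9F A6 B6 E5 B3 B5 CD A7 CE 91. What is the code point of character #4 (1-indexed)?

U+2938

Offset 0: leading byte 0xF0 = 11110000 → 4-byte char #1 = F0 A9 B4 97.
Offset 4: leading byte 0xF0 = 11110000 → 4-byte char #2 = F0 B8 A2 B7.
Offset 8: leading byte 0xDF = 11011111 → 2-byte char #3 = DF 82.
Offset 10: leading byte 0xE2 = 11100010 → 3-byte char #4 = E2 A4 B8.
Leading byte 0xE2 = 11100010 matches 1110xxxx → 3-byte sequence.
Byte 1: 0xE2 = 11100010, payload 0010 (4 bits).
Byte 2: 0xA4 = 10100100 (10xxxxxx ✓), payload 100100.
Byte 3: 0xB8 = 10111000 (10xxxxxx ✓), payload 111000.
Concatenate: 0010100100111000 = 0x2938 (16 bits → U+2938).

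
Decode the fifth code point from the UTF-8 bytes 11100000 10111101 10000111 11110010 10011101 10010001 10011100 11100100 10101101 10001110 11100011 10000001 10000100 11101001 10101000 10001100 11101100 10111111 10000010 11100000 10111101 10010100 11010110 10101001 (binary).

Offset 0: leading byte 0xE0 = 11100000 → 3-byte char #1 = E0 BD 87.
Offset 3: leading byte 0xF2 = 11110010 → 4-byte char #2 = F2 9D 91 9C.
Offset 7: leading byte 0xE4 = 11100100 → 3-byte char #3 = E4 AD 8E.
Offset 10: leading byte 0xE3 = 11100011 → 3-byte char #4 = E3 81 84.
Offset 13: leading byte 0xE9 = 11101001 → 3-byte char #5 = E9 A8 8C.
Leading byte 0xE9 = 11101001 matches 1110xxxx → 3-byte sequence.
Byte 1: 0xE9 = 11101001, payload 1001 (4 bits).
Byte 2: 0xA8 = 10101000 (10xxxxxx ✓), payload 101000.
Byte 3: 0x8C = 10001100 (10xxxxxx ✓), payload 001100.
Concatenate: 1001101000001100 = 0x9A0C (16 bits → U+9A0C).

U+9A0C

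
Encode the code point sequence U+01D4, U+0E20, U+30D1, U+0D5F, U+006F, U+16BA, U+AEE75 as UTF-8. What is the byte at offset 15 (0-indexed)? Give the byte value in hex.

U+01D4 → 2-byte form C7 94 at offsets 0–1.
U+0E20 → 3-byte form E0 B8 A0 at offsets 2–4.
U+30D1 → 3-byte form E3 83 91 at offsets 5–7.
U+0D5F → 3-byte form E0 B5 9F at offsets 8–10.
U+006F → 1-byte form 6F at offsets 11–11.
U+16BA → 3-byte form E1 9A BA at offsets 12–14.
U+AEE75 → 4-byte form F2 AE B9 B5 at offsets 15–18.
Offset 15 falls in char 7's range; it's byte 1 of F2 AE B9 B5 = 0xF2.

0xF2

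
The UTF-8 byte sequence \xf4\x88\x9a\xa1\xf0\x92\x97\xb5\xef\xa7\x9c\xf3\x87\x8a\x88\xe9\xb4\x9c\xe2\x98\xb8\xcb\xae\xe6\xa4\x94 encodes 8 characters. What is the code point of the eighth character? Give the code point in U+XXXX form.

Offset 0: leading byte 0xF4 = 11110100 → 4-byte char #1 = F4 88 9A A1.
Offset 4: leading byte 0xF0 = 11110000 → 4-byte char #2 = F0 92 97 B5.
Offset 8: leading byte 0xEF = 11101111 → 3-byte char #3 = EF A7 9C.
Offset 11: leading byte 0xF3 = 11110011 → 4-byte char #4 = F3 87 8A 88.
Offset 15: leading byte 0xE9 = 11101001 → 3-byte char #5 = E9 B4 9C.
Offset 18: leading byte 0xE2 = 11100010 → 3-byte char #6 = E2 98 B8.
Offset 21: leading byte 0xCB = 11001011 → 2-byte char #7 = CB AE.
Offset 23: leading byte 0xE6 = 11100110 → 3-byte char #8 = E6 A4 94.
Leading byte 0xE6 = 11100110 matches 1110xxxx → 3-byte sequence.
Byte 1: 0xE6 = 11100110, payload 0110 (4 bits).
Byte 2: 0xA4 = 10100100 (10xxxxxx ✓), payload 100100.
Byte 3: 0x94 = 10010100 (10xxxxxx ✓), payload 010100.
Concatenate: 0110100100010100 = 0x6914 (16 bits → U+6914).

U+6914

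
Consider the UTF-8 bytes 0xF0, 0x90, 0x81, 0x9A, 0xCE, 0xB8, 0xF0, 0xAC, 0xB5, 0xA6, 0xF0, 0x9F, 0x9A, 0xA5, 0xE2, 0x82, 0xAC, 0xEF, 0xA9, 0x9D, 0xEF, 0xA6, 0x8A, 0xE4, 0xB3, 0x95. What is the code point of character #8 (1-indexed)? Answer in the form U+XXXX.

U+4CD5

Offset 0: leading byte 0xF0 = 11110000 → 4-byte char #1 = F0 90 81 9A.
Offset 4: leading byte 0xCE = 11001110 → 2-byte char #2 = CE B8.
Offset 6: leading byte 0xF0 = 11110000 → 4-byte char #3 = F0 AC B5 A6.
Offset 10: leading byte 0xF0 = 11110000 → 4-byte char #4 = F0 9F 9A A5.
Offset 14: leading byte 0xE2 = 11100010 → 3-byte char #5 = E2 82 AC.
Offset 17: leading byte 0xEF = 11101111 → 3-byte char #6 = EF A9 9D.
Offset 20: leading byte 0xEF = 11101111 → 3-byte char #7 = EF A6 8A.
Offset 23: leading byte 0xE4 = 11100100 → 3-byte char #8 = E4 B3 95.
Leading byte 0xE4 = 11100100 matches 1110xxxx → 3-byte sequence.
Byte 1: 0xE4 = 11100100, payload 0100 (4 bits).
Byte 2: 0xB3 = 10110011 (10xxxxxx ✓), payload 110011.
Byte 3: 0x95 = 10010101 (10xxxxxx ✓), payload 010101.
Concatenate: 0100110011010101 = 0x4CD5 (16 bits → U+4CD5).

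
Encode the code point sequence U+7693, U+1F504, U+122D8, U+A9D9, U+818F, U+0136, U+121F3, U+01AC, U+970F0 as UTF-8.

E7 9A 93 F0 9F 94 84 F0 92 8B 98 EA A7 99 E8 86 8F C4 B6 F0 92 87 B3 C6 AC F2 97 83 B0

U+7693: 3-byte form → E7 9A 93.
U+1F504: 4-byte form → F0 9F 94 84.
U+122D8: 4-byte form → F0 92 8B 98.
U+A9D9: 3-byte form → EA A7 99.
U+818F: 3-byte form → E8 86 8F.
U+0136: 2-byte form → C4 B6.
U+121F3: 4-byte form → F0 92 87 B3.
U+01AC: 2-byte form → C6 AC.
U+970F0: 4-byte form → F2 97 83 B0.
Concatenated (29 bytes): E7 9A 93 F0 9F 94 84 F0 92 8B 98 EA A7 99 E8 86 8F C4 B6 F0 92 87 B3 C6 AC F2 97 83 B0.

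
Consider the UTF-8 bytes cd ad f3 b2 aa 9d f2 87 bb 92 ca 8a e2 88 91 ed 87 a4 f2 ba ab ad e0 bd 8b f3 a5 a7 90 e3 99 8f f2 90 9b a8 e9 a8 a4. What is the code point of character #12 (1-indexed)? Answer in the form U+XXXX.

U+9A24

Offset 0: leading byte 0xCD = 11001101 → 2-byte char #1 = CD AD.
Offset 2: leading byte 0xF3 = 11110011 → 4-byte char #2 = F3 B2 AA 9D.
Offset 6: leading byte 0xF2 = 11110010 → 4-byte char #3 = F2 87 BB 92.
Offset 10: leading byte 0xCA = 11001010 → 2-byte char #4 = CA 8A.
Offset 12: leading byte 0xE2 = 11100010 → 3-byte char #5 = E2 88 91.
Offset 15: leading byte 0xED = 11101101 → 3-byte char #6 = ED 87 A4.
Offset 18: leading byte 0xF2 = 11110010 → 4-byte char #7 = F2 BA AB AD.
Offset 22: leading byte 0xE0 = 11100000 → 3-byte char #8 = E0 BD 8B.
Offset 25: leading byte 0xF3 = 11110011 → 4-byte char #9 = F3 A5 A7 90.
Offset 29: leading byte 0xE3 = 11100011 → 3-byte char #10 = E3 99 8F.
Offset 32: leading byte 0xF2 = 11110010 → 4-byte char #11 = F2 90 9B A8.
Offset 36: leading byte 0xE9 = 11101001 → 3-byte char #12 = E9 A8 A4.
Leading byte 0xE9 = 11101001 matches 1110xxxx → 3-byte sequence.
Byte 1: 0xE9 = 11101001, payload 1001 (4 bits).
Byte 2: 0xA8 = 10101000 (10xxxxxx ✓), payload 101000.
Byte 3: 0xA4 = 10100100 (10xxxxxx ✓), payload 100100.
Concatenate: 1001101000100100 = 0x9A24 (16 bits → U+9A24).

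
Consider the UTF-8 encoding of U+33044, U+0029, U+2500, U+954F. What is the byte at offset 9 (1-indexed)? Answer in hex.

1-indexed offset 9 is 0-indexed offset 8.
U+33044 → 4-byte form F0 B3 81 84 at offsets 0–3.
U+0029 → 1-byte form 29 at offsets 4–4.
U+2500 → 3-byte form E2 94 80 at offsets 5–7.
U+954F → 3-byte form E9 95 8F at offsets 8–10.
Offset 8 falls in char 4's range; it's byte 1 of E9 95 8F = 0xE9.

0xE9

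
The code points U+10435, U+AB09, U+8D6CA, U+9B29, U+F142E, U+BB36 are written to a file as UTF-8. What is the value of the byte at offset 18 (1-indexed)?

0xAE

1-indexed offset 18 is 0-indexed offset 17.
U+10435 → 4-byte form F0 90 90 B5 at offsets 0–3.
U+AB09 → 3-byte form EA AC 89 at offsets 4–6.
U+8D6CA → 4-byte form F2 8D 9B 8A at offsets 7–10.
U+9B29 → 3-byte form E9 AC A9 at offsets 11–13.
U+F142E → 4-byte form F3 B1 90 AE at offsets 14–17.
Offset 17 falls in char 5's range; it's byte 4 of F3 B1 90 AE = 0xAE.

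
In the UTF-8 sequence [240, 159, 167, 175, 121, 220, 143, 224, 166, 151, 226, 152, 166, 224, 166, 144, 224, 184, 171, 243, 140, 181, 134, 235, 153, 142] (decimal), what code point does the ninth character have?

U+B64E

Offset 0: leading byte 0xF0 = 11110000 → 4-byte char #1 = F0 9F A7 AF.
Offset 4: leading byte 0x79 = 01111001 → 1-byte char #2 = 79.
Offset 5: leading byte 0xDC = 11011100 → 2-byte char #3 = DC 8F.
Offset 7: leading byte 0xE0 = 11100000 → 3-byte char #4 = E0 A6 97.
Offset 10: leading byte 0xE2 = 11100010 → 3-byte char #5 = E2 98 A6.
Offset 13: leading byte 0xE0 = 11100000 → 3-byte char #6 = E0 A6 90.
Offset 16: leading byte 0xE0 = 11100000 → 3-byte char #7 = E0 B8 AB.
Offset 19: leading byte 0xF3 = 11110011 → 4-byte char #8 = F3 8C B5 86.
Offset 23: leading byte 0xEB = 11101011 → 3-byte char #9 = EB 99 8E.
Leading byte 0xEB = 11101011 matches 1110xxxx → 3-byte sequence.
Byte 1: 0xEB = 11101011, payload 1011 (4 bits).
Byte 2: 0x99 = 10011001 (10xxxxxx ✓), payload 011001.
Byte 3: 0x8E = 10001110 (10xxxxxx ✓), payload 001110.
Concatenate: 1011011001001110 = 0xB64E (16 bits → U+B64E).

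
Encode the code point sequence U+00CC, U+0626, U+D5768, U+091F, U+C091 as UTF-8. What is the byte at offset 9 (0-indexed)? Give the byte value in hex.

U+00CC → 2-byte form C3 8C at offsets 0–1.
U+0626 → 2-byte form D8 A6 at offsets 2–3.
U+D5768 → 4-byte form F3 95 9D A8 at offsets 4–7.
U+091F → 3-byte form E0 A4 9F at offsets 8–10.
Offset 9 falls in char 4's range; it's byte 2 of E0 A4 9F = 0xA4.

0xA4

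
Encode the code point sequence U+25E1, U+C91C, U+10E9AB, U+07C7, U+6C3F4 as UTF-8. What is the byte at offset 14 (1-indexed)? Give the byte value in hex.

1-indexed offset 14 is 0-indexed offset 13.
U+25E1 → 3-byte form E2 97 A1 at offsets 0–2.
U+C91C → 3-byte form EC A4 9C at offsets 3–5.
U+10E9AB → 4-byte form F4 8E A6 AB at offsets 6–9.
U+07C7 → 2-byte form DF 87 at offsets 10–11.
U+6C3F4 → 4-byte form F1 AC 8F B4 at offsets 12–15.
Offset 13 falls in char 5's range; it's byte 2 of F1 AC 8F B4 = 0xAC.

0xAC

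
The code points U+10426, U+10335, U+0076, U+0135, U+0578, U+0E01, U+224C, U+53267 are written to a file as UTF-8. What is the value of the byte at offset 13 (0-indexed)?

U+10426 → 4-byte form F0 90 90 A6 at offsets 0–3.
U+10335 → 4-byte form F0 90 8C B5 at offsets 4–7.
U+0076 → 1-byte form 76 at offsets 8–8.
U+0135 → 2-byte form C4 B5 at offsets 9–10.
U+0578 → 2-byte form D5 B8 at offsets 11–12.
U+0E01 → 3-byte form E0 B8 81 at offsets 13–15.
Offset 13 falls in char 6's range; it's byte 1 of E0 B8 81 = 0xE0.

0xE0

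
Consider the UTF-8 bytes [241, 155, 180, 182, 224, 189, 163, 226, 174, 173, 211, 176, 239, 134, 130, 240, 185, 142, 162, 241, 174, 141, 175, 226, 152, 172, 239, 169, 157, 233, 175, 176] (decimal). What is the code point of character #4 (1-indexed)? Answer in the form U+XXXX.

Offset 0: leading byte 0xF1 = 11110001 → 4-byte char #1 = F1 9B B4 B6.
Offset 4: leading byte 0xE0 = 11100000 → 3-byte char #2 = E0 BD A3.
Offset 7: leading byte 0xE2 = 11100010 → 3-byte char #3 = E2 AE AD.
Offset 10: leading byte 0xD3 = 11010011 → 2-byte char #4 = D3 B0.
Leading byte 0xD3 = 11010011 matches 110xxxxx → 2-byte sequence.
Byte 1: 0xD3 = 11010011, payload 10011 (5 bits).
Byte 2: 0xB0 = 10110000 (10xxxxxx ✓), payload 110000.
Concatenate: 10011110000 = 0x4F0 (11 bits → U+04F0).

U+04F0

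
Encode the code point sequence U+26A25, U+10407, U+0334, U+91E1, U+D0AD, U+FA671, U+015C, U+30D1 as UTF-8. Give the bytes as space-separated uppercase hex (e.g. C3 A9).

U+26A25: 4-byte form → F0 A6 A8 A5.
U+10407: 4-byte form → F0 90 90 87.
U+0334: 2-byte form → CC B4.
U+91E1: 3-byte form → E9 87 A1.
U+D0AD: 3-byte form → ED 82 AD.
U+FA671: 4-byte form → F3 BA 99 B1.
U+015C: 2-byte form → C5 9C.
U+30D1: 3-byte form → E3 83 91.
Concatenated (25 bytes): F0 A6 A8 A5 F0 90 90 87 CC B4 E9 87 A1 ED 82 AD F3 BA 99 B1 C5 9C E3 83 91.

F0 A6 A8 A5 F0 90 90 87 CC B4 E9 87 A1 ED 82 AD F3 BA 99 B1 C5 9C E3 83 91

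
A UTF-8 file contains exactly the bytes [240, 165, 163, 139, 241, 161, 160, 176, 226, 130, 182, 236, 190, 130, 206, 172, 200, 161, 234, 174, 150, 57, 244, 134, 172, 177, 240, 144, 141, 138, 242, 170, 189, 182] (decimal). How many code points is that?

Byte at offset 0: 0xF0 = 11110000 → 4-byte char (#1). Advance 4.
Byte at offset 4: 0xF1 = 11110001 → 4-byte char (#2). Advance 4.
Byte at offset 8: 0xE2 = 11100010 → 3-byte char (#3). Advance 3.
Byte at offset 11: 0xEC = 11101100 → 3-byte char (#4). Advance 3.
Byte at offset 14: 0xCE = 11001110 → 2-byte char (#5). Advance 2.
Byte at offset 16: 0xC8 = 11001000 → 2-byte char (#6). Advance 2.
Byte at offset 18: 0xEA = 11101010 → 3-byte char (#7). Advance 3.
Byte at offset 21: 0x39 = 00111001 → 1-byte char (#8). Advance 1.
Byte at offset 22: 0xF4 = 11110100 → 4-byte char (#9). Advance 4.
Byte at offset 26: 0xF0 = 11110000 → 4-byte char (#10). Advance 4.
Byte at offset 30: 0xF2 = 11110010 → 4-byte char (#11). Advance 4.
Reached end at offset 34 after 11 code points.

11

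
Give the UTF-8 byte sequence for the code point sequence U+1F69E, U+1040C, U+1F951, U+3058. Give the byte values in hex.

U+1F69E: 4-byte form → F0 9F 9A 9E.
U+1040C: 4-byte form → F0 90 90 8C.
U+1F951: 4-byte form → F0 9F A5 91.
U+3058: 3-byte form → E3 81 98.
Concatenated (15 bytes): F0 9F 9A 9E F0 90 90 8C F0 9F A5 91 E3 81 98.

F0 9F 9A 9E F0 90 90 8C F0 9F A5 91 E3 81 98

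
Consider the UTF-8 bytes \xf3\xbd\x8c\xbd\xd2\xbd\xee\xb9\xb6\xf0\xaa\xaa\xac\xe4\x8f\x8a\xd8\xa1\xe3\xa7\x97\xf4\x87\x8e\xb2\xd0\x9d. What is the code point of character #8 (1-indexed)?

U+1073B2

Offset 0: leading byte 0xF3 = 11110011 → 4-byte char #1 = F3 BD 8C BD.
Offset 4: leading byte 0xD2 = 11010010 → 2-byte char #2 = D2 BD.
Offset 6: leading byte 0xEE = 11101110 → 3-byte char #3 = EE B9 B6.
Offset 9: leading byte 0xF0 = 11110000 → 4-byte char #4 = F0 AA AA AC.
Offset 13: leading byte 0xE4 = 11100100 → 3-byte char #5 = E4 8F 8A.
Offset 16: leading byte 0xD8 = 11011000 → 2-byte char #6 = D8 A1.
Offset 18: leading byte 0xE3 = 11100011 → 3-byte char #7 = E3 A7 97.
Offset 21: leading byte 0xF4 = 11110100 → 4-byte char #8 = F4 87 8E B2.
Leading byte 0xF4 = 11110100 matches 11110xxx → 4-byte sequence.
Byte 1: 0xF4 = 11110100, payload 100 (3 bits).
Byte 2: 0x87 = 10000111 (10xxxxxx ✓), payload 000111.
Byte 3: 0x8E = 10001110 (10xxxxxx ✓), payload 001110.
Byte 4: 0xB2 = 10110010 (10xxxxxx ✓), payload 110010.
Concatenate: 100000111001110110010 = 0x1073B2 (21 bits → U+1073B2).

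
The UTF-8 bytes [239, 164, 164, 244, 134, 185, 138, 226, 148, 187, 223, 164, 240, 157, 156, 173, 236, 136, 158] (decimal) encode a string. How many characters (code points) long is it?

6

Byte at offset 0: 0xEF = 11101111 → 3-byte char (#1). Advance 3.
Byte at offset 3: 0xF4 = 11110100 → 4-byte char (#2). Advance 4.
Byte at offset 7: 0xE2 = 11100010 → 3-byte char (#3). Advance 3.
Byte at offset 10: 0xDF = 11011111 → 2-byte char (#4). Advance 2.
Byte at offset 12: 0xF0 = 11110000 → 4-byte char (#5). Advance 4.
Byte at offset 16: 0xEC = 11101100 → 3-byte char (#6). Advance 3.
Reached end at offset 19 after 6 code points.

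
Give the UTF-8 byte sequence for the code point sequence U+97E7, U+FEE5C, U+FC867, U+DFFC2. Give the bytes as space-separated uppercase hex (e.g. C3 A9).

U+97E7: 3-byte form → E9 9F A7.
U+FEE5C: 4-byte form → F3 BE B9 9C.
U+FC867: 4-byte form → F3 BC A1 A7.
U+DFFC2: 4-byte form → F3 9F BF 82.
Concatenated (15 bytes): E9 9F A7 F3 BE B9 9C F3 BC A1 A7 F3 9F BF 82.

E9 9F A7 F3 BE B9 9C F3 BC A1 A7 F3 9F BF 82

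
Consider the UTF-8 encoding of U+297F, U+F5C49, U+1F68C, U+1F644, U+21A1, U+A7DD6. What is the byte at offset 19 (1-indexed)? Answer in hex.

1-indexed offset 19 is 0-indexed offset 18.
U+297F → 3-byte form E2 A5 BF at offsets 0–2.
U+F5C49 → 4-byte form F3 B5 B1 89 at offsets 3–6.
U+1F68C → 4-byte form F0 9F 9A 8C at offsets 7–10.
U+1F644 → 4-byte form F0 9F 99 84 at offsets 11–14.
U+21A1 → 3-byte form E2 86 A1 at offsets 15–17.
U+A7DD6 → 4-byte form F2 A7 B7 96 at offsets 18–21.
Offset 18 falls in char 6's range; it's byte 1 of F2 A7 B7 96 = 0xF2.

0xF2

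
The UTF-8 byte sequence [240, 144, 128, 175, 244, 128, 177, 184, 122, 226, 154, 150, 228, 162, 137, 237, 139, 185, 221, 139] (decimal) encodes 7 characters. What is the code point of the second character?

U+100C78

Offset 0: leading byte 0xF0 = 11110000 → 4-byte char #1 = F0 90 80 AF.
Offset 4: leading byte 0xF4 = 11110100 → 4-byte char #2 = F4 80 B1 B8.
Leading byte 0xF4 = 11110100 matches 11110xxx → 4-byte sequence.
Byte 1: 0xF4 = 11110100, payload 100 (3 bits).
Byte 2: 0x80 = 10000000 (10xxxxxx ✓), payload 000000.
Byte 3: 0xB1 = 10110001 (10xxxxxx ✓), payload 110001.
Byte 4: 0xB8 = 10111000 (10xxxxxx ✓), payload 111000.
Concatenate: 100000000110001111000 = 0x100C78 (21 bits → U+100C78).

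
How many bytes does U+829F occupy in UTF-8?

U+829F = 0x829F. UTF-8 uses 1 byte below 0x80, 2 below 0x800, 3 below 0x10000, 4 up to 0x10FFFF. 0x829F is in U+0800–U+FFFF → 3 bytes.

3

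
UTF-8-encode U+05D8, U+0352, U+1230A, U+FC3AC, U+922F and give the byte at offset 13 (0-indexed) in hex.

U+05D8 → 2-byte form D7 98 at offsets 0–1.
U+0352 → 2-byte form CD 92 at offsets 2–3.
U+1230A → 4-byte form F0 92 8C 8A at offsets 4–7.
U+FC3AC → 4-byte form F3 BC 8E AC at offsets 8–11.
U+922F → 3-byte form E9 88 AF at offsets 12–14.
Offset 13 falls in char 5's range; it's byte 2 of E9 88 AF = 0x88.

0x88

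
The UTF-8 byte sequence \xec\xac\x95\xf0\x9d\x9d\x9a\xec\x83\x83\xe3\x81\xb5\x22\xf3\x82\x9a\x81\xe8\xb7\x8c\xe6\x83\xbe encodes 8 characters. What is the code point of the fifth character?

U+0022

Offset 0: leading byte 0xEC = 11101100 → 3-byte char #1 = EC AC 95.
Offset 3: leading byte 0xF0 = 11110000 → 4-byte char #2 = F0 9D 9D 9A.
Offset 7: leading byte 0xEC = 11101100 → 3-byte char #3 = EC 83 83.
Offset 10: leading byte 0xE3 = 11100011 → 3-byte char #4 = E3 81 B5.
Offset 13: leading byte 0x22 = 00100010 → 1-byte char #5 = 22.
Leading byte 0x22 = 00100010 matches 0xxxxxxx → 1-byte sequence.
Byte 1: 0x22 = 00100010, payload 0100010 (7 bits).
Concatenate: 0100010 = 0x22 (7 bits → U+0022).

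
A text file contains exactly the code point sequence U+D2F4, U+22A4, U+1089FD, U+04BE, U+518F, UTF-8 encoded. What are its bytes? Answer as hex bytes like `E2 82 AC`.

U+D2F4: 3-byte form → ED 8B B4.
U+22A4: 3-byte form → E2 8A A4.
U+1089FD: 4-byte form → F4 88 A7 BD.
U+04BE: 2-byte form → D2 BE.
U+518F: 3-byte form → E5 86 8F.
Concatenated (15 bytes): ED 8B B4 E2 8A A4 F4 88 A7 BD D2 BE E5 86 8F.

ED 8B B4 E2 8A A4 F4 88 A7 BD D2 BE E5 86 8F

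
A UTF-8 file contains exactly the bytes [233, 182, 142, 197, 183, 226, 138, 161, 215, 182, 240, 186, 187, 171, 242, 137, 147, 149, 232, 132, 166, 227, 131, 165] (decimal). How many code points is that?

8

Byte at offset 0: 0xE9 = 11101001 → 3-byte char (#1). Advance 3.
Byte at offset 3: 0xC5 = 11000101 → 2-byte char (#2). Advance 2.
Byte at offset 5: 0xE2 = 11100010 → 3-byte char (#3). Advance 3.
Byte at offset 8: 0xD7 = 11010111 → 2-byte char (#4). Advance 2.
Byte at offset 10: 0xF0 = 11110000 → 4-byte char (#5). Advance 4.
Byte at offset 14: 0xF2 = 11110010 → 4-byte char (#6). Advance 4.
Byte at offset 18: 0xE8 = 11101000 → 3-byte char (#7). Advance 3.
Byte at offset 21: 0xE3 = 11100011 → 3-byte char (#8). Advance 3.
Reached end at offset 24 after 8 code points.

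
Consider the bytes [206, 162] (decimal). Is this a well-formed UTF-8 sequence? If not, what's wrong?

valid

Leading byte 0xCE = 11001110 → 2-byte form.
Continuation bytes 0xA2=10100010 all match 10xxxxxx.
Decoded value 0x3A2 is ≥ 0x80 (shortest form) and not a surrogate.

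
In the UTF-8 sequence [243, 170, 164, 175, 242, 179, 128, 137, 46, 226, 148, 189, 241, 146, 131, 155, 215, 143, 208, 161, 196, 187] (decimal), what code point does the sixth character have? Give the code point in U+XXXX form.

U+05CF

Offset 0: leading byte 0xF3 = 11110011 → 4-byte char #1 = F3 AA A4 AF.
Offset 4: leading byte 0xF2 = 11110010 → 4-byte char #2 = F2 B3 80 89.
Offset 8: leading byte 0x2E = 00101110 → 1-byte char #3 = 2E.
Offset 9: leading byte 0xE2 = 11100010 → 3-byte char #4 = E2 94 BD.
Offset 12: leading byte 0xF1 = 11110001 → 4-byte char #5 = F1 92 83 9B.
Offset 16: leading byte 0xD7 = 11010111 → 2-byte char #6 = D7 8F.
Leading byte 0xD7 = 11010111 matches 110xxxxx → 2-byte sequence.
Byte 1: 0xD7 = 11010111, payload 10111 (5 bits).
Byte 2: 0x8F = 10001111 (10xxxxxx ✓), payload 001111.
Concatenate: 10111001111 = 0x5CF (11 bits → U+05CF).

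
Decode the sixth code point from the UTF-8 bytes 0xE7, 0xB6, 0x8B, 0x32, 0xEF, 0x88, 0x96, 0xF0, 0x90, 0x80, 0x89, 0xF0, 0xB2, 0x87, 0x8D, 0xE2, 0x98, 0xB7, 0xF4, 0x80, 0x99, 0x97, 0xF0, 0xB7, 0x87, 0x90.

Offset 0: leading byte 0xE7 = 11100111 → 3-byte char #1 = E7 B6 8B.
Offset 3: leading byte 0x32 = 00110010 → 1-byte char #2 = 32.
Offset 4: leading byte 0xEF = 11101111 → 3-byte char #3 = EF 88 96.
Offset 7: leading byte 0xF0 = 11110000 → 4-byte char #4 = F0 90 80 89.
Offset 11: leading byte 0xF0 = 11110000 → 4-byte char #5 = F0 B2 87 8D.
Offset 15: leading byte 0xE2 = 11100010 → 3-byte char #6 = E2 98 B7.
Leading byte 0xE2 = 11100010 matches 1110xxxx → 3-byte sequence.
Byte 1: 0xE2 = 11100010, payload 0010 (4 bits).
Byte 2: 0x98 = 10011000 (10xxxxxx ✓), payload 011000.
Byte 3: 0xB7 = 10110111 (10xxxxxx ✓), payload 110111.
Concatenate: 0010011000110111 = 0x2637 (16 bits → U+2637).

U+2637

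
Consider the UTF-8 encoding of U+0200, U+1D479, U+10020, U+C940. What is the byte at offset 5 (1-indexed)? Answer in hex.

0x91

1-indexed offset 5 is 0-indexed offset 4.
U+0200 → 2-byte form C8 80 at offsets 0–1.
U+1D479 → 4-byte form F0 9D 91 B9 at offsets 2–5.
Offset 4 falls in char 2's range; it's byte 3 of F0 9D 91 B9 = 0x91.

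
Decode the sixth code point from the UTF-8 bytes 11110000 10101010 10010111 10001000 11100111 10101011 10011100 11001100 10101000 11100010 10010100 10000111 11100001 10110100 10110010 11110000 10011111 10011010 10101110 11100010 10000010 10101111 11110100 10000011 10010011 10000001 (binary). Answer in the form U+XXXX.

U+1F6AE

Offset 0: leading byte 0xF0 = 11110000 → 4-byte char #1 = F0 AA 97 88.
Offset 4: leading byte 0xE7 = 11100111 → 3-byte char #2 = E7 AB 9C.
Offset 7: leading byte 0xCC = 11001100 → 2-byte char #3 = CC A8.
Offset 9: leading byte 0xE2 = 11100010 → 3-byte char #4 = E2 94 87.
Offset 12: leading byte 0xE1 = 11100001 → 3-byte char #5 = E1 B4 B2.
Offset 15: leading byte 0xF0 = 11110000 → 4-byte char #6 = F0 9F 9A AE.
Leading byte 0xF0 = 11110000 matches 11110xxx → 4-byte sequence.
Byte 1: 0xF0 = 11110000, payload 000 (3 bits).
Byte 2: 0x9F = 10011111 (10xxxxxx ✓), payload 011111.
Byte 3: 0x9A = 10011010 (10xxxxxx ✓), payload 011010.
Byte 4: 0xAE = 10101110 (10xxxxxx ✓), payload 101110.
Concatenate: 000011111011010101110 = 0x1F6AE (21 bits → U+1F6AE).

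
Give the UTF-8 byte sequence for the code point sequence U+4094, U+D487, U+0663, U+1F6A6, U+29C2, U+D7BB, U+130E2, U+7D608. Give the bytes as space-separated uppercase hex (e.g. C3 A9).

U+4094: 3-byte form → E4 82 94.
U+D487: 3-byte form → ED 92 87.
U+0663: 2-byte form → D9 A3.
U+1F6A6: 4-byte form → F0 9F 9A A6.
U+29C2: 3-byte form → E2 A7 82.
U+D7BB: 3-byte form → ED 9E BB.
U+130E2: 4-byte form → F0 93 83 A2.
U+7D608: 4-byte form → F1 BD 98 88.
Concatenated (26 bytes): E4 82 94 ED 92 87 D9 A3 F0 9F 9A A6 E2 A7 82 ED 9E BB F0 93 83 A2 F1 BD 98 88.

E4 82 94 ED 92 87 D9 A3 F0 9F 9A A6 E2 A7 82 ED 9E BB F0 93 83 A2 F1 BD 98 88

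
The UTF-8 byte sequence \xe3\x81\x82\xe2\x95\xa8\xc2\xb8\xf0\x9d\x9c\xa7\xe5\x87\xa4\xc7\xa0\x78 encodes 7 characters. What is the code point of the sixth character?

Offset 0: leading byte 0xE3 = 11100011 → 3-byte char #1 = E3 81 82.
Offset 3: leading byte 0xE2 = 11100010 → 3-byte char #2 = E2 95 A8.
Offset 6: leading byte 0xC2 = 11000010 → 2-byte char #3 = C2 B8.
Offset 8: leading byte 0xF0 = 11110000 → 4-byte char #4 = F0 9D 9C A7.
Offset 12: leading byte 0xE5 = 11100101 → 3-byte char #5 = E5 87 A4.
Offset 15: leading byte 0xC7 = 11000111 → 2-byte char #6 = C7 A0.
Leading byte 0xC7 = 11000111 matches 110xxxxx → 2-byte sequence.
Byte 1: 0xC7 = 11000111, payload 00111 (5 bits).
Byte 2: 0xA0 = 10100000 (10xxxxxx ✓), payload 100000.
Concatenate: 00111100000 = 0x1E0 (11 bits → U+01E0).

U+01E0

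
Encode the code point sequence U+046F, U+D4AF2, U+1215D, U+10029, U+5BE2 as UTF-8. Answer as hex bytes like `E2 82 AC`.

D1 AF F3 94 AB B2 F0 92 85 9D F0 90 80 A9 E5 AF A2

U+046F: 2-byte form → D1 AF.
U+D4AF2: 4-byte form → F3 94 AB B2.
U+1215D: 4-byte form → F0 92 85 9D.
U+10029: 4-byte form → F0 90 80 A9.
U+5BE2: 3-byte form → E5 AF A2.
Concatenated (17 bytes): D1 AF F3 94 AB B2 F0 92 85 9D F0 90 80 A9 E5 AF A2.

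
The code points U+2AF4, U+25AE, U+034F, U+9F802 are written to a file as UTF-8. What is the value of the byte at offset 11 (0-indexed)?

0x82

U+2AF4 → 3-byte form E2 AB B4 at offsets 0–2.
U+25AE → 3-byte form E2 96 AE at offsets 3–5.
U+034F → 2-byte form CD 8F at offsets 6–7.
U+9F802 → 4-byte form F2 9F A0 82 at offsets 8–11.
Offset 11 falls in char 4's range; it's byte 4 of F2 9F A0 82 = 0x82.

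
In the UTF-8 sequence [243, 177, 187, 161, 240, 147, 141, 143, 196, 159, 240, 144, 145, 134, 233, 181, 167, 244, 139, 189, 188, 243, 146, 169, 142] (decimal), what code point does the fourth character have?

U+10446

Offset 0: leading byte 0xF3 = 11110011 → 4-byte char #1 = F3 B1 BB A1.
Offset 4: leading byte 0xF0 = 11110000 → 4-byte char #2 = F0 93 8D 8F.
Offset 8: leading byte 0xC4 = 11000100 → 2-byte char #3 = C4 9F.
Offset 10: leading byte 0xF0 = 11110000 → 4-byte char #4 = F0 90 91 86.
Leading byte 0xF0 = 11110000 matches 11110xxx → 4-byte sequence.
Byte 1: 0xF0 = 11110000, payload 000 (3 bits).
Byte 2: 0x90 = 10010000 (10xxxxxx ✓), payload 010000.
Byte 3: 0x91 = 10010001 (10xxxxxx ✓), payload 010001.
Byte 4: 0x86 = 10000110 (10xxxxxx ✓), payload 000110.
Concatenate: 000010000010001000110 = 0x10446 (21 bits → U+10446).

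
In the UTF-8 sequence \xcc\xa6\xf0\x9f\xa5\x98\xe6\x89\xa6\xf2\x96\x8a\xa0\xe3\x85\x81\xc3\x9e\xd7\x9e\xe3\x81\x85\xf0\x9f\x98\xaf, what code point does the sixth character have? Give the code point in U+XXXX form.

Offset 0: leading byte 0xCC = 11001100 → 2-byte char #1 = CC A6.
Offset 2: leading byte 0xF0 = 11110000 → 4-byte char #2 = F0 9F A5 98.
Offset 6: leading byte 0xE6 = 11100110 → 3-byte char #3 = E6 89 A6.
Offset 9: leading byte 0xF2 = 11110010 → 4-byte char #4 = F2 96 8A A0.
Offset 13: leading byte 0xE3 = 11100011 → 3-byte char #5 = E3 85 81.
Offset 16: leading byte 0xC3 = 11000011 → 2-byte char #6 = C3 9E.
Leading byte 0xC3 = 11000011 matches 110xxxxx → 2-byte sequence.
Byte 1: 0xC3 = 11000011, payload 00011 (5 bits).
Byte 2: 0x9E = 10011110 (10xxxxxx ✓), payload 011110.
Concatenate: 00011011110 = 0xDE (11 bits → U+00DE).

U+00DE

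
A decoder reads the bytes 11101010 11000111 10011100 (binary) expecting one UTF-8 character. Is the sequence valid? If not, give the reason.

invalid (non-continuation byte where continuation expected)

Leading byte 0xEA = 11101010 → 3-byte form.
Byte 2 is 0xC7 = 11000111, which is not 10xxxxxx — expected a continuation byte.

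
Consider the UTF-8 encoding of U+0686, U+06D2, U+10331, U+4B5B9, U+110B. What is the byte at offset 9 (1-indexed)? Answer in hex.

1-indexed offset 9 is 0-indexed offset 8.
U+0686 → 2-byte form DA 86 at offsets 0–1.
U+06D2 → 2-byte form DB 92 at offsets 2–3.
U+10331 → 4-byte form F0 90 8C B1 at offsets 4–7.
U+4B5B9 → 4-byte form F1 8B 96 B9 at offsets 8–11.
Offset 8 falls in char 4's range; it's byte 1 of F1 8B 96 B9 = 0xF1.

0xF1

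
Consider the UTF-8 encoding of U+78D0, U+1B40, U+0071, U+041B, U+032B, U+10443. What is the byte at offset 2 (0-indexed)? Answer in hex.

U+78D0 → 3-byte form E7 A3 90 at offsets 0–2.
Offset 2 falls in char 1's range; it's byte 3 of E7 A3 90 = 0x90.

0x90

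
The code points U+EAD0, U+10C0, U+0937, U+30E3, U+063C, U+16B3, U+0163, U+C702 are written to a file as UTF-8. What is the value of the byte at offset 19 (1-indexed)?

1-indexed offset 19 is 0-indexed offset 18.
U+EAD0 → 3-byte form EE AB 90 at offsets 0–2.
U+10C0 → 3-byte form E1 83 80 at offsets 3–5.
U+0937 → 3-byte form E0 A4 B7 at offsets 6–8.
U+30E3 → 3-byte form E3 83 A3 at offsets 9–11.
U+063C → 2-byte form D8 BC at offsets 12–13.
U+16B3 → 3-byte form E1 9A B3 at offsets 14–16.
U+0163 → 2-byte form C5 A3 at offsets 17–18.
Offset 18 falls in char 7's range; it's byte 2 of C5 A3 = 0xA3.

0xA3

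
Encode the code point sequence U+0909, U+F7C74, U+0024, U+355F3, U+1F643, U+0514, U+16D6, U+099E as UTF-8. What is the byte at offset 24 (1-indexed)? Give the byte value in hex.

0x9E

1-indexed offset 24 is 0-indexed offset 23.
U+0909 → 3-byte form E0 A4 89 at offsets 0–2.
U+F7C74 → 4-byte form F3 B7 B1 B4 at offsets 3–6.
U+0024 → 1-byte form 24 at offsets 7–7.
U+355F3 → 4-byte form F0 B5 97 B3 at offsets 8–11.
U+1F643 → 4-byte form F0 9F 99 83 at offsets 12–15.
U+0514 → 2-byte form D4 94 at offsets 16–17.
U+16D6 → 3-byte form E1 9B 96 at offsets 18–20.
U+099E → 3-byte form E0 A6 9E at offsets 21–23.
Offset 23 falls in char 8's range; it's byte 3 of E0 A6 9E = 0x9E.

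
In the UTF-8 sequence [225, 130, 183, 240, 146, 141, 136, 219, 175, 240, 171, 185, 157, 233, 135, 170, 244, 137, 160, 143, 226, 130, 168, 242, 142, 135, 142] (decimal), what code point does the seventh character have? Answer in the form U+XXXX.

Offset 0: leading byte 0xE1 = 11100001 → 3-byte char #1 = E1 82 B7.
Offset 3: leading byte 0xF0 = 11110000 → 4-byte char #2 = F0 92 8D 88.
Offset 7: leading byte 0xDB = 11011011 → 2-byte char #3 = DB AF.
Offset 9: leading byte 0xF0 = 11110000 → 4-byte char #4 = F0 AB B9 9D.
Offset 13: leading byte 0xE9 = 11101001 → 3-byte char #5 = E9 87 AA.
Offset 16: leading byte 0xF4 = 11110100 → 4-byte char #6 = F4 89 A0 8F.
Offset 20: leading byte 0xE2 = 11100010 → 3-byte char #7 = E2 82 A8.
Leading byte 0xE2 = 11100010 matches 1110xxxx → 3-byte sequence.
Byte 1: 0xE2 = 11100010, payload 0010 (4 bits).
Byte 2: 0x82 = 10000010 (10xxxxxx ✓), payload 000010.
Byte 3: 0xA8 = 10101000 (10xxxxxx ✓), payload 101000.
Concatenate: 0010000010101000 = 0x20A8 (16 bits → U+20A8).

U+20A8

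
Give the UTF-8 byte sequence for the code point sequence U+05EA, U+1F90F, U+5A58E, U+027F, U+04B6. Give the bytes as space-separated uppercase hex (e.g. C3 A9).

D7 AA F0 9F A4 8F F1 9A 96 8E C9 BF D2 B6

U+05EA: 2-byte form → D7 AA.
U+1F90F: 4-byte form → F0 9F A4 8F.
U+5A58E: 4-byte form → F1 9A 96 8E.
U+027F: 2-byte form → C9 BF.
U+04B6: 2-byte form → D2 B6.
Concatenated (14 bytes): D7 AA F0 9F A4 8F F1 9A 96 8E C9 BF D2 B6.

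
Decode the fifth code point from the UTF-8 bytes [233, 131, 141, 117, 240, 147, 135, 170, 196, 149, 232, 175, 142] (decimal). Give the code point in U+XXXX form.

Offset 0: leading byte 0xE9 = 11101001 → 3-byte char #1 = E9 83 8D.
Offset 3: leading byte 0x75 = 01110101 → 1-byte char #2 = 75.
Offset 4: leading byte 0xF0 = 11110000 → 4-byte char #3 = F0 93 87 AA.
Offset 8: leading byte 0xC4 = 11000100 → 2-byte char #4 = C4 95.
Offset 10: leading byte 0xE8 = 11101000 → 3-byte char #5 = E8 AF 8E.
Leading byte 0xE8 = 11101000 matches 1110xxxx → 3-byte sequence.
Byte 1: 0xE8 = 11101000, payload 1000 (4 bits).
Byte 2: 0xAF = 10101111 (10xxxxxx ✓), payload 101111.
Byte 3: 0x8E = 10001110 (10xxxxxx ✓), payload 001110.
Concatenate: 1000101111001110 = 0x8BCE (16 bits → U+8BCE).

U+8BCE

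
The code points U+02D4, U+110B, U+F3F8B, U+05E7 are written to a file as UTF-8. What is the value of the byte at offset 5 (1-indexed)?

1-indexed offset 5 is 0-indexed offset 4.
U+02D4 → 2-byte form CB 94 at offsets 0–1.
U+110B → 3-byte form E1 84 8B at offsets 2–4.
Offset 4 falls in char 2's range; it's byte 3 of E1 84 8B = 0x8B.

0x8B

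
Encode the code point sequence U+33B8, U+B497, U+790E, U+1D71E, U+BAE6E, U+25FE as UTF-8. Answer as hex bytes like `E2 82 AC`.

U+33B8: 3-byte form → E3 8E B8.
U+B497: 3-byte form → EB 92 97.
U+790E: 3-byte form → E7 A4 8E.
U+1D71E: 4-byte form → F0 9D 9C 9E.
U+BAE6E: 4-byte form → F2 BA B9 AE.
U+25FE: 3-byte form → E2 97 BE.
Concatenated (20 bytes): E3 8E B8 EB 92 97 E7 A4 8E F0 9D 9C 9E F2 BA B9 AE E2 97 BE.

E3 8E B8 EB 92 97 E7 A4 8E F0 9D 9C 9E F2 BA B9 AE E2 97 BE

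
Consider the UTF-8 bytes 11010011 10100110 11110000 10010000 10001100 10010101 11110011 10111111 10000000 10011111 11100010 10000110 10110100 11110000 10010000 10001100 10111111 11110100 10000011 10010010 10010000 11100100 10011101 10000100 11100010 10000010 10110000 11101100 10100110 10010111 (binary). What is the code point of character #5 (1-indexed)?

U+1033F

Offset 0: leading byte 0xD3 = 11010011 → 2-byte char #1 = D3 A6.
Offset 2: leading byte 0xF0 = 11110000 → 4-byte char #2 = F0 90 8C 95.
Offset 6: leading byte 0xF3 = 11110011 → 4-byte char #3 = F3 BF 80 9F.
Offset 10: leading byte 0xE2 = 11100010 → 3-byte char #4 = E2 86 B4.
Offset 13: leading byte 0xF0 = 11110000 → 4-byte char #5 = F0 90 8C BF.
Leading byte 0xF0 = 11110000 matches 11110xxx → 4-byte sequence.
Byte 1: 0xF0 = 11110000, payload 000 (3 bits).
Byte 2: 0x90 = 10010000 (10xxxxxx ✓), payload 010000.
Byte 3: 0x8C = 10001100 (10xxxxxx ✓), payload 001100.
Byte 4: 0xBF = 10111111 (10xxxxxx ✓), payload 111111.
Concatenate: 000010000001100111111 = 0x1033F (21 bits → U+1033F).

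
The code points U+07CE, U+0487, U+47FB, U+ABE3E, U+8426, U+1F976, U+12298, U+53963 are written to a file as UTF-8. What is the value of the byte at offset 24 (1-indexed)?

1-indexed offset 24 is 0-indexed offset 23.
U+07CE → 2-byte form DF 8E at offsets 0–1.
U+0487 → 2-byte form D2 87 at offsets 2–3.
U+47FB → 3-byte form E4 9F BB at offsets 4–6.
U+ABE3E → 4-byte form F2 AB B8 BE at offsets 7–10.
U+8426 → 3-byte form E8 90 A6 at offsets 11–13.
U+1F976 → 4-byte form F0 9F A5 B6 at offsets 14–17.
U+12298 → 4-byte form F0 92 8A 98 at offsets 18–21.
U+53963 → 4-byte form F1 93 A5 A3 at offsets 22–25.
Offset 23 falls in char 8's range; it's byte 2 of F1 93 A5 A3 = 0x93.

0x93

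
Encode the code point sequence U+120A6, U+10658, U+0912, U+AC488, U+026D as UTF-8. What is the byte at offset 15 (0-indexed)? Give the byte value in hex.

U+120A6 → 4-byte form F0 92 82 A6 at offsets 0–3.
U+10658 → 4-byte form F0 90 99 98 at offsets 4–7.
U+0912 → 3-byte form E0 A4 92 at offsets 8–10.
U+AC488 → 4-byte form F2 AC 92 88 at offsets 11–14.
U+026D → 2-byte form C9 AD at offsets 15–16.
Offset 15 falls in char 5's range; it's byte 1 of C9 AD = 0xC9.

0xC9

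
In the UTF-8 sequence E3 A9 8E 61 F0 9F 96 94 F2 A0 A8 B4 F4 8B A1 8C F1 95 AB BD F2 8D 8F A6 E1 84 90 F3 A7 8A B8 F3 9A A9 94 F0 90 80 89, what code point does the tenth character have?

U+DAA54

Offset 0: leading byte 0xE3 = 11100011 → 3-byte char #1 = E3 A9 8E.
Offset 3: leading byte 0x61 = 01100001 → 1-byte char #2 = 61.
Offset 4: leading byte 0xF0 = 11110000 → 4-byte char #3 = F0 9F 96 94.
Offset 8: leading byte 0xF2 = 11110010 → 4-byte char #4 = F2 A0 A8 B4.
Offset 12: leading byte 0xF4 = 11110100 → 4-byte char #5 = F4 8B A1 8C.
Offset 16: leading byte 0xF1 = 11110001 → 4-byte char #6 = F1 95 AB BD.
Offset 20: leading byte 0xF2 = 11110010 → 4-byte char #7 = F2 8D 8F A6.
Offset 24: leading byte 0xE1 = 11100001 → 3-byte char #8 = E1 84 90.
Offset 27: leading byte 0xF3 = 11110011 → 4-byte char #9 = F3 A7 8A B8.
Offset 31: leading byte 0xF3 = 11110011 → 4-byte char #10 = F3 9A A9 94.
Leading byte 0xF3 = 11110011 matches 11110xxx → 4-byte sequence.
Byte 1: 0xF3 = 11110011, payload 011 (3 bits).
Byte 2: 0x9A = 10011010 (10xxxxxx ✓), payload 011010.
Byte 3: 0xA9 = 10101001 (10xxxxxx ✓), payload 101001.
Byte 4: 0x94 = 10010100 (10xxxxxx ✓), payload 010100.
Concatenate: 011011010101001010100 = 0xDAA54 (21 bits → U+DAA54).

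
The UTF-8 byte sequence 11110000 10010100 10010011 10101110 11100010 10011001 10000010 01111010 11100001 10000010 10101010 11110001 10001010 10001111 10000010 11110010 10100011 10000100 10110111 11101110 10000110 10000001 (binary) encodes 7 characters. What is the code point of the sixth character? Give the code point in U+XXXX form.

Offset 0: leading byte 0xF0 = 11110000 → 4-byte char #1 = F0 94 93 AE.
Offset 4: leading byte 0xE2 = 11100010 → 3-byte char #2 = E2 99 82.
Offset 7: leading byte 0x7A = 01111010 → 1-byte char #3 = 7A.
Offset 8: leading byte 0xE1 = 11100001 → 3-byte char #4 = E1 82 AA.
Offset 11: leading byte 0xF1 = 11110001 → 4-byte char #5 = F1 8A 8F 82.
Offset 15: leading byte 0xF2 = 11110010 → 4-byte char #6 = F2 A3 84 B7.
Leading byte 0xF2 = 11110010 matches 11110xxx → 4-byte sequence.
Byte 1: 0xF2 = 11110010, payload 010 (3 bits).
Byte 2: 0xA3 = 10100011 (10xxxxxx ✓), payload 100011.
Byte 3: 0x84 = 10000100 (10xxxxxx ✓), payload 000100.
Byte 4: 0xB7 = 10110111 (10xxxxxx ✓), payload 110111.
Concatenate: 010100011000100110111 = 0xA3137 (21 bits → U+A3137).

U+A3137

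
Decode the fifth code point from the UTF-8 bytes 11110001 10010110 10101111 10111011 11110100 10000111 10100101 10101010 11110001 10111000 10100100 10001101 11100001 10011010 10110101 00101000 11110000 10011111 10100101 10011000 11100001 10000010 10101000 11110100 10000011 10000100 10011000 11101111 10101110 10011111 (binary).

U+0028

Offset 0: leading byte 0xF1 = 11110001 → 4-byte char #1 = F1 96 AF BB.
Offset 4: leading byte 0xF4 = 11110100 → 4-byte char #2 = F4 87 A5 AA.
Offset 8: leading byte 0xF1 = 11110001 → 4-byte char #3 = F1 B8 A4 8D.
Offset 12: leading byte 0xE1 = 11100001 → 3-byte char #4 = E1 9A B5.
Offset 15: leading byte 0x28 = 00101000 → 1-byte char #5 = 28.
Leading byte 0x28 = 00101000 matches 0xxxxxxx → 1-byte sequence.
Byte 1: 0x28 = 00101000, payload 0101000 (7 bits).
Concatenate: 0101000 = 0x28 (7 bits → U+0028).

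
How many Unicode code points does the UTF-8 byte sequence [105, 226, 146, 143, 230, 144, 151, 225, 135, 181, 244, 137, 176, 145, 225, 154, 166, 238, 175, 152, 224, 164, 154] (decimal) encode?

Byte at offset 0: 0x69 = 01101001 → 1-byte char (#1). Advance 1.
Byte at offset 1: 0xE2 = 11100010 → 3-byte char (#2). Advance 3.
Byte at offset 4: 0xE6 = 11100110 → 3-byte char (#3). Advance 3.
Byte at offset 7: 0xE1 = 11100001 → 3-byte char (#4). Advance 3.
Byte at offset 10: 0xF4 = 11110100 → 4-byte char (#5). Advance 4.
Byte at offset 14: 0xE1 = 11100001 → 3-byte char (#6). Advance 3.
Byte at offset 17: 0xEE = 11101110 → 3-byte char (#7). Advance 3.
Byte at offset 20: 0xE0 = 11100000 → 3-byte char (#8). Advance 3.
Reached end at offset 23 after 8 code points.

8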